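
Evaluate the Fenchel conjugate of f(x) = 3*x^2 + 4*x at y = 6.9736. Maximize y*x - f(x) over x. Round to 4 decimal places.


f*(y) = sup_x {y*x - a*x^2 - b*x} = sup_x {(y-b)*x - a*x^2}
FOC: (y - b) - 2a*x = 0 => x* = (y - b)/(2a)
x* = (6.9736 - 4)/(2*3) = 0.4956
f*(6.9736) = (y-b)^2/(4a) = (6.9736 - 4)^2/(4*3)
= 8.8423/12 = 0.7369


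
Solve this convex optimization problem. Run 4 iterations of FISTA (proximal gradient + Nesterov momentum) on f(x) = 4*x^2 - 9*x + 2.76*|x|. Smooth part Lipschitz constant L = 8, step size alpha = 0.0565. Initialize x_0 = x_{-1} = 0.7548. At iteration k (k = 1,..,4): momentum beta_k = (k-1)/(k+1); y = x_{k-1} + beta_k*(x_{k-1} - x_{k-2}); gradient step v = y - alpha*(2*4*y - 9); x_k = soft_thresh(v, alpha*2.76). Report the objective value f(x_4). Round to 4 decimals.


FISTA on f(x) = 4*x^2 - 9*x + 2.76*|x|
L = 8, alpha = 0.0565
Iteration 1: beta = 0.0, y = 0.7548 + 0.0*(0.7548 - 0.7548) = 0.7548
  grad(y) = -2.9616, v = y - alpha*grad = 0.9221
  prox(v) = soft_thresh(0.9221, 0.1559) = 0.7662
Iteration 2: beta = 0.3333, y = 0.7662 + 0.3333*(0.7662 - 0.7548) = 0.77
  grad(y) = -2.8401, v = y - alpha*grad = 0.9305
  prox(v) = soft_thresh(0.9305, 0.1559) = 0.7745
Iteration 3: beta = 0.5, y = 0.7745 + 0.5*(0.7745 - 0.7662) = 0.7787
  grad(y) = -2.7706, v = y - alpha*grad = 0.9352
  prox(v) = soft_thresh(0.9352, 0.1559) = 0.7793
Iteration 4: beta = 0.6, y = 0.7793 + 0.6*(0.7793 - 0.7745) = 0.7821
  grad(y) = -2.743, v = y - alpha*grad = 0.9371
  prox(v) = soft_thresh(0.9371, 0.1559) = 0.7812
f(x_4) = 4*0.7812^2 - 9*0.7812 + 2.76*|0.7812| = -2.4336


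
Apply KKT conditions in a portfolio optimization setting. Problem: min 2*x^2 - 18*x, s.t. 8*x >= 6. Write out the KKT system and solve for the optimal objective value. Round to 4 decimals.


Step 1: Try lambda = 0 (constraint inactive).
Stationarity: 2*2*x - 18 = 0
x* = 18/(2*2) = 4.5
Check constraint: 8*4.5 = 36.0 >= 6 -- satisfied.
Step 2: Compute optimal value.
f(x*) = 2*4.5^2 - 18*4.5 = -40.5


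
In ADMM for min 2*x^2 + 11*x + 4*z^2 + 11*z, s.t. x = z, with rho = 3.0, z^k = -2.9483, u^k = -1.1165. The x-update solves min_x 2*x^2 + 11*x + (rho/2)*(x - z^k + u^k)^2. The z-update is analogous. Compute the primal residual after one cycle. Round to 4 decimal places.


ADMM iteration with rho = 3.0, z^k = -2.9483, u^k = -1.1165
Step 1: x-update.
Minimize 2*x^2 + 11*x + (3.0/2)*(x + 2.9483 - 1.1165)^2
FOC: (2*2 + 3.0)*x = -11 + 3.0*(-2.9483 + 1.1165)
x^{k+1} = -2.3565
Step 2: z-update.
Minimize 4*z^2 + 11*z + (3.0/2)*(-2.3565 - z - 1.1165)^2
FOC: (2*4 + 3.0)*z = -11 + 3.0*(-2.3565 - 1.1165)
z^{k+1} = -1.9472
Step 3: u-update.
u^{k+1} = -1.1165 - 2.3565 + 1.9472 = -1.5258
Step 4: Primal residual = |-2.3565 + 1.9472| = 0.4093


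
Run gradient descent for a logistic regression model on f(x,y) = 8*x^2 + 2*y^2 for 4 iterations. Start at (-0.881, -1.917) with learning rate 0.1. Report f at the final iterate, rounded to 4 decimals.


Gradient descent on f(x,y) = 8*x^2 + 2*y^2.
Starting point: (-0.881, -1.917), alpha = 0.1
Step 1: grad_x = 2*8*-0.881 = -14.096, grad_y = 2*2*-1.917 = -7.668
  x_1 = -0.881 - 0.1*-14.096 = 0.5286
  y_1 = -1.917 - 0.1*-7.668 = -1.1502
Step 2: grad_x = 2*8*0.5286 = 8.4576, grad_y = 2*2*-1.1502 = -4.6008
  x_2 = 0.5286 - 0.1*8.4576 = -0.3172
  y_2 = -1.1502 - 0.1*-4.6008 = -0.6901
Step 3: grad_x = 2*8*-0.3172 = -5.0746, grad_y = 2*2*-0.6901 = -2.7605
  x_3 = -0.3172 - 0.1*-5.0746 = 0.1903
  y_3 = -0.6901 - 0.1*-2.7605 = -0.4141
Step 4: grad_x = 2*8*0.1903 = 3.0447, grad_y = 2*2*-0.4141 = -1.6563
  x_4 = 0.1903 - 0.1*3.0447 = -0.1142
  y_4 = -0.4141 - 0.1*-1.6563 = -0.2484
f(-0.1142, -0.2484) = 8*(-0.1142)^2 + 2*(-0.2484)^2 = 0.2277


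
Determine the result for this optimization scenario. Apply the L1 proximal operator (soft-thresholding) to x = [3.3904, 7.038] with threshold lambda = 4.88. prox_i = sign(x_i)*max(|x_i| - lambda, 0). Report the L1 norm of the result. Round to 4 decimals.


Soft-thresholding with lambda = 4.88:
prox(3.3904) = sign(3.3904)*max(|3.3904| - 4.88, 0) = 0.0
prox(7.038) = sign(7.038)*max(|7.038| - 4.88, 0) = 2.158
prox(x) = [0.0, 2.158]
||prox(x)||_1 = 0.0 + 2.158 = 2.158


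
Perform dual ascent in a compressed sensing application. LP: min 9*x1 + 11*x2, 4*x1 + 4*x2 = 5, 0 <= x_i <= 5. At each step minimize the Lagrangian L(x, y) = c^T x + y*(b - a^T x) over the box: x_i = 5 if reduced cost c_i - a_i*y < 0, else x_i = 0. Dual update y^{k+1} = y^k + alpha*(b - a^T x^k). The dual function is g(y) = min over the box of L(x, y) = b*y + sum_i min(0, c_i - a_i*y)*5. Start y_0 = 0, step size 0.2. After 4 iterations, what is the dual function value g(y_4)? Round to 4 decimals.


Dual ascent for LP: min 9*x1 + 11*x2, 4*x1 + 4*x2 = 5, 0 <= x_i <= 5
Step 1: y^k = 0.0, reduced costs: (9.0, 11.0)
  x^k = (0.0, 0.0), subgradient = b - a^T x = 5.0
  y^{k+1} = 0.0 + 0.2*5.0 = 1.0
Step 2: y^k = 1.0, reduced costs: (5.0, 7.0)
  x^k = (0.0, 0.0), subgradient = b - a^T x = 5.0
  y^{k+1} = 1.0 + 0.2*5.0 = 2.0
Step 3: y^k = 2.0, reduced costs: (1.0, 3.0)
  x^k = (0.0, 0.0), subgradient = b - a^T x = 5.0
  y^{k+1} = 2.0 + 0.2*5.0 = 3.0
Step 4: y^k = 3.0, reduced costs: (-3.0, -1.0)
  x^k = (5.0, 5.0), subgradient = b - a^T x = -35.0
  y^{k+1} = 3.0 + 0.2*-35.0 = -4.0
Dual objective at y_4 = -4.0: reduced costs (25.0, 27.0), box minimizer x = (0.0, 0.0)
g(y_4) = b*y + (c1 - a1*y)*x1 + (c2 - a2*y)*x2 = 5*(-4.0) + 25.0*0.0 + 27.0*0.0 = -20.0 + 0.0 + 0.0 = -20.0


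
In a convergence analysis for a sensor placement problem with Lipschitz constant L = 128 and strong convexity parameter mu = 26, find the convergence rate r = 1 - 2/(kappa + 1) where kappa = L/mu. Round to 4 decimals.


Step 1: Compute the condition number.
kappa = L/mu = 128/26 = 4.9231
Step 2: Compute the convergence rate.
r = 1 - 2/(kappa + 1) = 1 - 2*mu/(L + mu) = (L - mu)/(L + mu) = 102/154 = 0.6623


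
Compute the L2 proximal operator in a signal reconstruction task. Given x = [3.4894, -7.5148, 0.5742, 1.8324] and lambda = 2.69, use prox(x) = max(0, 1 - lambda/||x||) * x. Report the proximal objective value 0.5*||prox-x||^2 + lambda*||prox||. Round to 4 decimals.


Step 1: Compute ||x||.
||x|| = 8.505
Step 2: Compute scaling factor.
scale = max(0, 1 - 2.69/8.505) = 0.6837
Step 3: prox(x) = [2.3858, -5.138, 0.3926, 1.2528]
||prox(x)|| = 5.815
Step 4: Proximal objective.
0.5*||prox-x||^2 = 3.6181
lambda*||prox|| = 15.6424
Total = 19.2605


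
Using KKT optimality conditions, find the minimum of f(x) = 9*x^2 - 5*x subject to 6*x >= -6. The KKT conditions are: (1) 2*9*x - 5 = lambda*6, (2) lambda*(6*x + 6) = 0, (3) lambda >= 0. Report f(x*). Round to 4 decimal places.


Step 1: Try lambda = 0 (constraint inactive).
Stationarity: 2*9*x - 5 = 0
x* = 5/(2*9) = 5/18 = 0.2778 (rounded; the exact value 5/18 is used below)
Check constraint: 6*0.2778 = 1.6668 >= -6 -- satisfied.
Step 2: Compute optimal value.
f(x*) = 9*(5/18)^2 - 5*(5/18) = -0.6944


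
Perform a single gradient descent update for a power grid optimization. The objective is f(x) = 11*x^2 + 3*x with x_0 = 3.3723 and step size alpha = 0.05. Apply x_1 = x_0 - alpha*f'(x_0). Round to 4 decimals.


We compute the gradient at x_0 and apply the update.
f'(x) = 22*x + 3
f'(3.3723) = 22*3.3723 + 3 = 77.1906
x_1 = 3.3723 - 0.05*77.1906 = -0.4872


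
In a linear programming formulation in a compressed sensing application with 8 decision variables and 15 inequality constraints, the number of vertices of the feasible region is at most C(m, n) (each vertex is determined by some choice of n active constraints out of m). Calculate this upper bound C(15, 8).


Each vertex corresponds to some choice of n active constraints out of m, so the number of vertices is at most C(m, n) = m! / (n!(m-n)!).
m = 15, n = 8
Numerator: 15 * 14 * 13 * 12 * 11 * 10 * 9 * 8
Denominator: 8! = 40320
C(15, 8) = 6435


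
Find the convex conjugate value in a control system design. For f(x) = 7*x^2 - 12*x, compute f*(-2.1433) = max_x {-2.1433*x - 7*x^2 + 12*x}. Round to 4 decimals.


f*(y) = sup_x {y*x - a*x^2 - b*x} = sup_x {(y-b)*x - a*x^2}
FOC: (y - b) - 2a*x = 0 => x* = (y - b)/(2a)
x* = (-2.1433 + 12)/(2*7) = 0.7041
f*(-2.1433) = (y-b)^2/(4a) = (-2.1433 + 12)^2/(4*7)
= 97.1545/28 = 3.4698


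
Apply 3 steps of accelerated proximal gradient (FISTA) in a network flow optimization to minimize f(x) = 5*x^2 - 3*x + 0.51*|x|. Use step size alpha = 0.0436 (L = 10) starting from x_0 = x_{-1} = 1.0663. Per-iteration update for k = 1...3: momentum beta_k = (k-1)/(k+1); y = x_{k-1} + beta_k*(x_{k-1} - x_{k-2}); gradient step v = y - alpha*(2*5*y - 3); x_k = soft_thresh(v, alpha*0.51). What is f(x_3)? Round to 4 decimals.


FISTA on f(x) = 5*x^2 - 3*x + 0.51*|x|
L = 10, alpha = 0.0436
Iteration 1: beta = 0.0, y = 1.0663 + 0.0*(1.0663 - 1.0663) = 1.0663
  grad(y) = 7.663, v = y - alpha*grad = 0.7322
  prox(v) = soft_thresh(0.7322, 0.0222) = 0.71
Iteration 2: beta = 0.3333, y = 0.71 + 0.3333*(0.71 - 1.0663) = 0.5912
  grad(y) = 2.9118, v = y - alpha*grad = 0.4642
  prox(v) = soft_thresh(0.4642, 0.0222) = 0.442
Iteration 3: beta = 0.5, y = 0.442 + 0.5*(0.442 - 0.71) = 0.308
  grad(y) = 0.08, v = y - alpha*grad = 0.3045
  prox(v) = soft_thresh(0.3045, 0.0222) = 0.2823
f(x_3) = 5*0.2823^2 - 3*0.2823 + 0.51*|0.2823| = -0.3045


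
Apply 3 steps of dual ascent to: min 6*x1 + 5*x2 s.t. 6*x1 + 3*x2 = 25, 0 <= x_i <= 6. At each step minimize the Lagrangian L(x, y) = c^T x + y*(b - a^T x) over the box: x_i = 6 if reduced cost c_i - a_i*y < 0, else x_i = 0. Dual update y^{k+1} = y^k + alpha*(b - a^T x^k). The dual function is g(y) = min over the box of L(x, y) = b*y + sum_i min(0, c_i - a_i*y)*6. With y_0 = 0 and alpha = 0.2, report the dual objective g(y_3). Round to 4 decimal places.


Dual ascent for LP: min 6*x1 + 5*x2, 6*x1 + 3*x2 = 25, 0 <= x_i <= 6
Step 1: y^k = 0.0, reduced costs: (6.0, 5.0)
  x^k = (0.0, 0.0), subgradient = b - a^T x = 25.0
  y^{k+1} = 0.0 + 0.2*25.0 = 5.0
Step 2: y^k = 5.0, reduced costs: (-24.0, -10.0)
  x^k = (6.0, 6.0), subgradient = b - a^T x = -29.0
  y^{k+1} = 5.0 + 0.2*-29.0 = -0.8
Step 3: y^k = -0.8, reduced costs: (10.8, 7.4)
  x^k = (0.0, 0.0), subgradient = b - a^T x = 25.0
  y^{k+1} = -0.8 + 0.2*25.0 = 4.2
Dual objective at y_3 = 4.2: reduced costs (-19.2, -7.6), box minimizer x = (6.0, 6.0)
g(y_3) = b*y + (c1 - a1*y)*x1 + (c2 - a2*y)*x2 = 25*4.2 + (-19.2)*6.0 + (-7.6)*6.0 = 105.0 - 115.2 - 45.6 = -55.8


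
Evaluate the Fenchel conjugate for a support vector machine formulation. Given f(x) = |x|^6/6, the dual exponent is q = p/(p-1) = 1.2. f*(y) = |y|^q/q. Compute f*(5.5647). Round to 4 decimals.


The conjugate exponent q satisfies 1/p + 1/q = 1.
p = 6, so q = 6/(6 - 1) = 1.2
|y|^q = 5.5647^1.2 = 7.8439
f*(5.5647) = 7.8439 / 1.2 = 6.5366


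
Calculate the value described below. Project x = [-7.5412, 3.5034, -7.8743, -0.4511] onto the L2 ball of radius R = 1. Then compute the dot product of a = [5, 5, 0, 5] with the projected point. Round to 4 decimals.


Step 1: Compute ||x|| (intermediates to 6 decimals).
||x|| = sqrt((-7.5412)^2 + 3.5034^2 + (-7.8743)^2 + (-0.4511)^2) = 11.460873
Step 2: Project.
Since ||x|| > R, scale = R/||x|| = 1/11.460873 = 0.087253, proj(x) = scale * x
proj(x) = [-0.657992, 0.305682, -0.687056, -0.03936]
Step 3: Dot product.
a^T * proj(x) = 5*(-0.657992) + 5*0.305682 + 0*(-0.687056) + 5*(-0.03936) = -1.9584


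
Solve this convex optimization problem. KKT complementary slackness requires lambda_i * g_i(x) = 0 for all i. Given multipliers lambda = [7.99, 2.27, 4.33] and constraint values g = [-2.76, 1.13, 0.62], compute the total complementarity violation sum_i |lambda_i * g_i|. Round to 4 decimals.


KKT complementary slackness check:
lambda_1 * g_1 = 7.99 * -2.76 = -22.0524
lambda_2 * g_2 = 2.27 * 1.13 = 2.5651
lambda_3 * g_3 = 4.33 * 0.62 = 2.6846
Total violation = 22.0524 + 2.5651 + 2.6846 = 27.3021


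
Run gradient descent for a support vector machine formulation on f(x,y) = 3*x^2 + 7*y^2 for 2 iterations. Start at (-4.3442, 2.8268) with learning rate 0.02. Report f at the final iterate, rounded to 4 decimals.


Gradient descent on f(x,y) = 3*x^2 + 7*y^2.
Starting point: (-4.3442, 2.8268), alpha = 0.02
Step 1: grad_x = 2*3*-4.3442 = -26.0652, grad_y = 2*7*2.8268 = 39.5752
  x_1 = -4.3442 - 0.02*-26.0652 = -3.8229
  y_1 = 2.8268 - 0.02*39.5752 = 2.0353
Step 2: grad_x = 2*3*-3.8229 = -22.9374, grad_y = 2*7*2.0353 = 28.4941
  x_2 = -3.8229 - 0.02*-22.9374 = -3.3641
  y_2 = 2.0353 - 0.02*28.4941 = 1.4654
f(-3.3641, 1.4654) = 3*(-3.3641)^2 + 7*1.4654^2 = 48.9845


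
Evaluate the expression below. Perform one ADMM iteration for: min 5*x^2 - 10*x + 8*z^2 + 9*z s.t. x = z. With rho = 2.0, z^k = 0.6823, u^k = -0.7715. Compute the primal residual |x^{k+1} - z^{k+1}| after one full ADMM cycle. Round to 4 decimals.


ADMM iteration with rho = 2.0, z^k = 0.6823, u^k = -0.7715
Step 1: x-update.
Minimize 5*x^2 - 10*x + (2.0/2)*(x - 0.6823 - 0.7715)^2
FOC: (2*5 + 2.0)*x = 10 + 2.0*(0.6823 + 0.7715)
x^{k+1} = 1.0756
Step 2: z-update.
Minimize 8*z^2 + 9*z + (2.0/2)*(1.0756 - z - 0.7715)^2
FOC: (2*8 + 2.0)*z = -9 + 2.0*(1.0756 - 0.7715)
z^{k+1} = -0.4662
Step 3: u-update.
u^{k+1} = -0.7715 + 1.0756 + 0.4662 = 0.7703
Step 4: Primal residual = |1.0756 + 0.4662| = 1.5418


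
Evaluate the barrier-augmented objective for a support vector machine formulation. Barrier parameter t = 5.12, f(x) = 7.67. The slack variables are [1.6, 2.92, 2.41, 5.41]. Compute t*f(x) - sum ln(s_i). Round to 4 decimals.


Step 1: Compute log-barrier.
ln values: [0.47, 1.0716, 0.8796, 1.6882]
phi = -(0.47 + 1.0716 + 0.8796 + 1.6882) = -4.1095
Step 2: Compute augmented objective.
t*f(x) = 5.12*7.67 = 39.2704
Total = 39.2704 - 4.1095 = 35.1609


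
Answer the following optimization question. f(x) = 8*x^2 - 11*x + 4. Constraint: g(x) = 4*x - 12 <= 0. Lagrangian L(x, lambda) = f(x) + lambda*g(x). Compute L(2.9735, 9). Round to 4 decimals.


Step 1: Evaluate f(x).
f(2.9735) = 8*2.9735^2 - 11*2.9735 + 4 = 42.0251
Step 2: Evaluate g(x).
g(2.9735) = 4*2.9735 - 12 = -0.106
Step 3: Compute Lagrangian.
L = 42.0251 + 9*-0.106 = 41.0711


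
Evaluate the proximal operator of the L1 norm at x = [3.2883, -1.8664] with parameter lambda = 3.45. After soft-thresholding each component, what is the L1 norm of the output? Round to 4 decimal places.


Soft-thresholding with lambda = 3.45:
prox(3.2883) = sign(3.2883)*max(|3.2883| - 3.45, 0) = 0.0
prox(-1.8664) = sign(-1.8664)*max(|-1.8664| - 3.45, 0) = 0.0
prox(x) = [0.0, 0.0]
||prox(x)||_1 = 0.0 + 0.0 = 0.0


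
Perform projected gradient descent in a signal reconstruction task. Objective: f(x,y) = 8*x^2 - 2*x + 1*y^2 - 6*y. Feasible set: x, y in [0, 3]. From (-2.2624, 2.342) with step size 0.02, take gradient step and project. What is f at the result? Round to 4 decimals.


Step 1: Compute gradient at (-2.2624, 2.342).
grad_x = 2*8*-2.2624 - 2 = -38.1984
grad_y = 2*1*2.342 - 6 = -1.316
Step 2: Gradient step.
x_raw = -2.2624 - 0.02*-38.1984 = -1.4984
y_raw = 2.342 - 0.02*-1.316 = 2.3683
Step 3: Project onto [0, 3].
x_proj = clip(-1.4984) = 0.0
y_proj = clip(2.3683) = 2.3683
Step 4: Evaluate f.
f(0.0, 2.3683) = -8.601


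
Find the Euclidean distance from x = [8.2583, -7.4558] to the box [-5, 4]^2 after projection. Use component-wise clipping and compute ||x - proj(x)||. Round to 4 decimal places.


Project each component onto [-5, 4].
clip(8.2583) = 4.0, clip(-7.4558) = -5.0
Projection = [4.0, -5.0]
Squared diffs: [18.1331, 6.031]
Distance = sqrt(24.1641) = 4.9157


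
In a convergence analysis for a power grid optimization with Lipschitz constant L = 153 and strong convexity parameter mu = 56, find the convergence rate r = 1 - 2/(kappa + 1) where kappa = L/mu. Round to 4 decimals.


Step 1: Compute the condition number.
kappa = L/mu = 153/56 = 2.7321
Step 2: Compute the convergence rate.
r = 1 - 2/(kappa + 1) = 1 - 2*mu/(L + mu) = (L - mu)/(L + mu) = 97/209 = 0.4641


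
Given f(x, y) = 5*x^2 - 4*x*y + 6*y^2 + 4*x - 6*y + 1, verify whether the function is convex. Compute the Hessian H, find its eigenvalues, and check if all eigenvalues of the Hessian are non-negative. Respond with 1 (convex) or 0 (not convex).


The Hessian of f(x,y) = 5*x^2 - 4*x*y + 6*y^2 + 4*x - 6*y + 1 is:
H = [[10, -4], [-4, 12]]
Trace = 10 + 12 = 22
Determinant = 10*12 - (-4)^2 = 104
Discriminant = (22)^2 - 4*104 = 68.0
Eigenvalues: lambda_1 = 6.8769, lambda_2 = 15.1231
The function is convex.

1


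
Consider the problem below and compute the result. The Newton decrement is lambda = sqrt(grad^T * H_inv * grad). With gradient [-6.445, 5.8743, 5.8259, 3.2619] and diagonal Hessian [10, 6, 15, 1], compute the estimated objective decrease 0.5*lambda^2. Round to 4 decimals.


Step 1: H is diagonal, so H^(-1) * g = [-0.6445, 0.9791, 0.3884, 3.2619].
Step 2: g^T H^(-1) g = sum_i g_i^2 / H_ii
  = (-6.445)^2/10 + (5.8743)^2/6 + (5.8259)^2/15 + (3.2619)^2/1
  = 4.1538 + 5.7512 + 2.2627 + 10.64 = 22.8078
Step 3: Objective decrease = 0.5 * g^T H^(-1) g = 11.4039


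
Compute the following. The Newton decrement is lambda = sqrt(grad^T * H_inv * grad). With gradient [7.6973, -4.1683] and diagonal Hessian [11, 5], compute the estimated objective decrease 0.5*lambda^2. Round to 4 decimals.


Step 1: H is diagonal, so H^(-1) * g = [0.6998, -0.8337].
Step 2: g^T H^(-1) g = sum_i g_i^2 / H_ii
  = (7.6973)^2/11 + (-4.1683)^2/5
  = 5.3862 + 3.4749 = 8.8612
Step 3: Objective decrease = 0.5 * g^T H^(-1) g = 4.4306


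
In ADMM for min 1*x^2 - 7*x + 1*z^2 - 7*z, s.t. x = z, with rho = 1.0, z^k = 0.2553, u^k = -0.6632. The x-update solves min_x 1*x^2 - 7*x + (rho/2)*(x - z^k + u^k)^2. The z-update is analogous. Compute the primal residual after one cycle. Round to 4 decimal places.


ADMM iteration with rho = 1.0, z^k = 0.2553, u^k = -0.6632
Step 1: x-update.
Minimize 1*x^2 - 7*x + (1.0/2)*(x - 0.2553 - 0.6632)^2
FOC: (2*1 + 1.0)*x = 7 + 1.0*(0.2553 + 0.6632)
x^{k+1} = 2.6395
Step 2: z-update.
Minimize 1*z^2 - 7*z + (1.0/2)*(2.6395 - z - 0.6632)^2
FOC: (2*1 + 1.0)*z = 7 + 1.0*(2.6395 - 0.6632)
z^{k+1} = 2.9921
Step 3: u-update.
u^{k+1} = -0.6632 + 2.6395 - 2.9921 = -1.0158
Step 4: Primal residual = |2.6395 - 2.9921| = 0.3526


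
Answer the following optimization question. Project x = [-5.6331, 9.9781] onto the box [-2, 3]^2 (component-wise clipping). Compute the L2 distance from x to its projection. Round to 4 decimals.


Project each component onto [-2, 3].
clip(-5.6331) = -2.0, clip(9.9781) = 3.0
Projection = [-2.0, 3.0]
Squared diffs: [13.1994, 48.6939]
Distance = sqrt(61.8933) = 7.8672


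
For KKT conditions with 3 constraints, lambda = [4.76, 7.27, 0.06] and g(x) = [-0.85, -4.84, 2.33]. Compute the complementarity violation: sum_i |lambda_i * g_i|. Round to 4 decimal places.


KKT complementary slackness check:
lambda_1 * g_1 = 4.76 * -0.85 = -4.046
lambda_2 * g_2 = 7.27 * -4.84 = -35.1868
lambda_3 * g_3 = 0.06 * 2.33 = 0.1398
Total violation = 4.046 + 35.1868 + 0.1398 = 39.3726


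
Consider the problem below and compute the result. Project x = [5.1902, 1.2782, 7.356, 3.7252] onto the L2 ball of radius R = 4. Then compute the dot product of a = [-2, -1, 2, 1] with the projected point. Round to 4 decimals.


Step 1: Compute ||x|| (intermediates to 6 decimals).
||x|| = sqrt(5.1902^2 + 1.2782^2 + 7.356^2 + 3.7252^2) = 9.826486
Step 2: Project.
Since ||x|| > R, scale = R/||x|| = 4/9.826486 = 0.407063, proj(x) = scale * x
proj(x) = [2.112738, 0.520308, 2.994355, 1.516391]
Step 3: Dot product.
a^T * proj(x) = -2*2.112738 - 1*0.520308 + 2*2.994355 + 1*1.516391 = 2.7593


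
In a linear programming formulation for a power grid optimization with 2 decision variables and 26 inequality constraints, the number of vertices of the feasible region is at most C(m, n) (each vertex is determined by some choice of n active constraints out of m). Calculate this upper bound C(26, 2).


Each vertex corresponds to some choice of n active constraints out of m, so the number of vertices is at most C(m, n) = m! / (n!(m-n)!).
m = 26, n = 2
Numerator: 26 * 25
Denominator: 2! = 2
C(26, 2) = 325


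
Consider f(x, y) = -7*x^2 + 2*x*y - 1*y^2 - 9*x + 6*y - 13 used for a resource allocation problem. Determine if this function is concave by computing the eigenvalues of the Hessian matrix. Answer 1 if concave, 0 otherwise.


The Hessian of f(x,y) = -7*x^2 + 2*x*y - 1*y^2 - 9*x + 6*y - 13 is:
H = [[-14, 2], [2, -2]]
Trace = -14 - 2 = -16
Determinant = -14*-2 - (2)^2 = 24
Discriminant = (-16)^2 - 4*24 = 160.0
Eigenvalues: lambda_1 = -14.3246, lambda_2 = -1.6754
The function is concave.

1


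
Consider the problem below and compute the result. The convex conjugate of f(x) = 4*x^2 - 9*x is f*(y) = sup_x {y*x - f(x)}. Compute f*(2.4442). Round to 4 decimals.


f*(y) = sup_x {y*x - a*x^2 - b*x} = sup_x {(y-b)*x - a*x^2}
FOC: (y - b) - 2a*x = 0 => x* = (y - b)/(2a)
x* = (2.4442 + 9)/(2*4) = 1.4305
f*(2.4442) = (y-b)^2/(4a) = (2.4442 + 9)^2/(4*4)
= 130.9697/16 = 8.1856


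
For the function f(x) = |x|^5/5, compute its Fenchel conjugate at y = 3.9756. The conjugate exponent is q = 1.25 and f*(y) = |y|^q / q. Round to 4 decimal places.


The conjugate exponent q satisfies 1/p + 1/q = 1.
p = 5, so q = 5/(5 - 1) = 1.25
|y|^q = 3.9756^1.25 = 5.6138
f*(3.9756) = 5.6138 / 1.25 = 4.491


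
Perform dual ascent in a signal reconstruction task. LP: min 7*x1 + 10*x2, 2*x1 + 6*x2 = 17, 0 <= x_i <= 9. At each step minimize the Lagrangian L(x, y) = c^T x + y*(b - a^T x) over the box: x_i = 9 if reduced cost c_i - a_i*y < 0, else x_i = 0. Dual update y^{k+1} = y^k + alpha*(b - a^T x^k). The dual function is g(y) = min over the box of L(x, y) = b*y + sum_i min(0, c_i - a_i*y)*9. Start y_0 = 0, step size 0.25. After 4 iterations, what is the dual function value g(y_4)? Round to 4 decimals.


Dual ascent for LP: min 7*x1 + 10*x2, 2*x1 + 6*x2 = 17, 0 <= x_i <= 9
Step 1: y^k = 0.0, reduced costs: (7.0, 10.0)
  x^k = (0.0, 0.0), subgradient = b - a^T x = 17.0
  y^{k+1} = 0.0 + 0.25*17.0 = 4.25
Step 2: y^k = 4.25, reduced costs: (-1.5, -15.5)
  x^k = (9.0, 9.0), subgradient = b - a^T x = -55.0
  y^{k+1} = 4.25 + 0.25*-55.0 = -9.5
Step 3: y^k = -9.5, reduced costs: (26.0, 67.0)
  x^k = (0.0, 0.0), subgradient = b - a^T x = 17.0
  y^{k+1} = -9.5 + 0.25*17.0 = -5.25
Step 4: y^k = -5.25, reduced costs: (17.5, 41.5)
  x^k = (0.0, 0.0), subgradient = b - a^T x = 17.0
  y^{k+1} = -5.25 + 0.25*17.0 = -1.0
Dual objective at y_4 = -1.0: reduced costs (9.0, 16.0), box minimizer x = (0.0, 0.0)
g(y_4) = b*y + (c1 - a1*y)*x1 + (c2 - a2*y)*x2 = 17*(-1.0) + 9.0*0.0 + 16.0*0.0 = -17.0 + 0.0 + 0.0 = -17.0


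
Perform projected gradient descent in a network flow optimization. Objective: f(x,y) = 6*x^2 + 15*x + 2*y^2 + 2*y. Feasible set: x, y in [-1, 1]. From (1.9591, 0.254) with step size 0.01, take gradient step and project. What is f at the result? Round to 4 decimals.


Step 1: Compute gradient at (1.9591, 0.254).
grad_x = 2*6*1.9591 + 15 = 38.5092
grad_y = 2*2*0.254 + 2 = 3.016
Step 2: Gradient step.
x_raw = 1.9591 - 0.01*38.5092 = 1.574
y_raw = 0.254 - 0.01*3.016 = 0.2238
Step 3: Project onto [-1, 1].
x_proj = clip(1.574) = 1.0
y_proj = clip(0.2238) = 0.2238
Step 4: Evaluate f.
f(1.0, 0.2238) = 21.5479


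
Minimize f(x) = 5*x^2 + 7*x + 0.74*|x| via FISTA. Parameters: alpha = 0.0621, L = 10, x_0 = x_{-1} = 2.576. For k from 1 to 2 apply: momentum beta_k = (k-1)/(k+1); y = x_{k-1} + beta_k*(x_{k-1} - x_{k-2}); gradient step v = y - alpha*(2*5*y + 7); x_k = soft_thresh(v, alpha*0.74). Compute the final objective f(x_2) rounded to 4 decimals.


FISTA on f(x) = 5*x^2 + 7*x + 0.74*|x|
L = 10, alpha = 0.0621
Iteration 1: beta = 0.0, y = 2.576 + 0.0*(2.576 - 2.576) = 2.576
  grad(y) = 32.76, v = y - alpha*grad = 0.5416
  prox(v) = soft_thresh(0.5416, 0.046) = 0.4957
Iteration 2: beta = 0.3333, y = 0.4957 + 0.3333*(0.4957 - 2.576) = -0.1978
  grad(y) = 5.022, v = y - alpha*grad = -0.5097
  prox(v) = soft_thresh(-0.5097, 0.046) = -0.4637
f(x_2) = 5*(-0.4637)^2 + 7*(-0.4637) + 0.74*|-0.4637| = -1.8277


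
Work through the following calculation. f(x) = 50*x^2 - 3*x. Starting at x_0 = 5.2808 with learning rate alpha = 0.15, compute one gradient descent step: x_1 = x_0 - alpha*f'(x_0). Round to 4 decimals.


We compute the gradient at x_0 and apply the update.
f'(x) = 100*x - 3
f'(5.2808) = 100*5.2808 - 3 = 525.08
x_1 = 5.2808 - 0.15*525.08 = -73.4812


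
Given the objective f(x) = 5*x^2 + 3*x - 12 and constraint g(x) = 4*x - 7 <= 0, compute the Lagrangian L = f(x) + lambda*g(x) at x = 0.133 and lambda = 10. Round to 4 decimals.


Step 1: Evaluate f(x).
f(0.133) = 5*0.133^2 + 3*0.133 - 12 = -11.5126
Step 2: Evaluate g(x).
g(0.133) = 4*0.133 - 7 = -6.468
Step 3: Compute Lagrangian.
L = -11.5126 + 10*-6.468 = -76.1926


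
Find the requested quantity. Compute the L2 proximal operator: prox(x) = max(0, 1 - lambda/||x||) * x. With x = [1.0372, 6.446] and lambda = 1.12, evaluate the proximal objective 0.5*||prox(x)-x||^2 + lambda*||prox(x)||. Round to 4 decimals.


Step 1: Compute ||x||.
||x|| = 6.5289
Step 2: Compute scaling factor.
scale = max(0, 1 - 1.12/6.5289) = 0.8285
Step 3: prox(x) = [0.8593, 5.3402]
||prox(x)|| = 5.4089
Step 4: Proximal objective.
0.5*||prox-x||^2 = 0.6272
lambda*||prox|| = 6.058
Total = 6.6852


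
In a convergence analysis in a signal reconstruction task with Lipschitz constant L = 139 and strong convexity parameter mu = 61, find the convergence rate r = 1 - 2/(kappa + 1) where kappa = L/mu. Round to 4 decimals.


Step 1: Compute the condition number.
kappa = L/mu = 139/61 = 2.2787
Step 2: Compute the convergence rate.
r = 1 - 2/(kappa + 1) = 1 - 2*mu/(L + mu) = (L - mu)/(L + mu) = 78/200 = 0.39


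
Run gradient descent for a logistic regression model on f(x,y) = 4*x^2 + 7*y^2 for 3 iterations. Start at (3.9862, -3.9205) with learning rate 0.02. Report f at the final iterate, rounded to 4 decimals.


Gradient descent on f(x,y) = 4*x^2 + 7*y^2.
Starting point: (3.9862, -3.9205), alpha = 0.02
Step 1: grad_x = 2*4*3.9862 = 31.8896, grad_y = 2*7*-3.9205 = -54.887
  x_1 = 3.9862 - 0.02*31.8896 = 3.3484
  y_1 = -3.9205 - 0.02*-54.887 = -2.8228
Step 2: grad_x = 2*4*3.3484 = 26.7873, grad_y = 2*7*-2.8228 = -39.5186
  x_2 = 3.3484 - 0.02*26.7873 = 2.8127
  y_2 = -2.8228 - 0.02*-39.5186 = -2.0324
Step 3: grad_x = 2*4*2.8127 = 22.5013, grad_y = 2*7*-2.0324 = -28.4534
  x_3 = 2.8127 - 0.02*22.5013 = 2.3626
  y_3 = -2.0324 - 0.02*-28.4534 = -1.4633
f(2.3626, -1.4633) = 4*2.3626^2 + 7*(-1.4633)^2 = 37.3173


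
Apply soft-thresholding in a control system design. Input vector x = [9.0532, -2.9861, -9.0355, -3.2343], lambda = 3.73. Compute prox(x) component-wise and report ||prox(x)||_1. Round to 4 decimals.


Soft-thresholding with lambda = 3.73:
prox(9.0532) = sign(9.0532)*max(|9.0532| - 3.73, 0) = 5.3232
prox(-2.9861) = sign(-2.9861)*max(|-2.9861| - 3.73, 0) = 0.0
prox(-9.0355) = sign(-9.0355)*max(|-9.0355| - 3.73, 0) = -5.3055
prox(-3.2343) = sign(-3.2343)*max(|-3.2343| - 3.73, 0) = 0.0
prox(x) = [5.3232, 0.0, -5.3055, 0.0]
||prox(x)||_1 = 5.3232 + 0.0 + 5.3055 + 0.0 = 10.6287


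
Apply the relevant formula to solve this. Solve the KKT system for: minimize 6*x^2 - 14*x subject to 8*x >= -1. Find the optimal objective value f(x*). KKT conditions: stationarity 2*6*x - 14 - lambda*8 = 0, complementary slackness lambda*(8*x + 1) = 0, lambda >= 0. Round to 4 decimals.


Step 1: Try lambda = 0 (constraint inactive).
Stationarity: 2*6*x - 14 = 0
x* = 14/(2*6) = 7/6 = 1.1667 (rounded; the exact value 7/6 is used below)
Check constraint: 8*1.1667 = 9.3336 >= -1 -- satisfied.
Step 2: Compute optimal value.
f(x*) = 6*(7/6)^2 - 14*(7/6) = -8.1667


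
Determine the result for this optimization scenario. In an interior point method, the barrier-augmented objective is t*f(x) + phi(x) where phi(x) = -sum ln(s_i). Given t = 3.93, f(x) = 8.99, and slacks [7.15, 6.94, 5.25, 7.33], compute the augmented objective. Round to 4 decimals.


Step 1: Compute log-barrier.
ln values: [1.9671, 1.9373, 1.6582, 1.992]
phi = -(1.9671 + 1.9373 + 1.6582 + 1.992) = -7.5546
Step 2: Compute augmented objective.
t*f(x) = 3.93*8.99 = 35.3307
Total = 35.3307 - 7.5546 = 27.7761


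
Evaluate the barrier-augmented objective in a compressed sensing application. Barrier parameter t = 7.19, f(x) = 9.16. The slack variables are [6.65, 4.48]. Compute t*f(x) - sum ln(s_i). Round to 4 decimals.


Step 1: Compute log-barrier.
ln values: [1.8946, 1.4996]
phi = -(1.8946 + 1.4996) = -3.3942
Step 2: Compute augmented objective.
t*f(x) = 7.19*9.16 = 65.8604
Total = 65.8604 - 3.3942 = 62.4662


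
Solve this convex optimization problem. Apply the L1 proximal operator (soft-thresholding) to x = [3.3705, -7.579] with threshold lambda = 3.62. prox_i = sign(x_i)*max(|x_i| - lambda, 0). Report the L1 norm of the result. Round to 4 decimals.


Soft-thresholding with lambda = 3.62:
prox(3.3705) = sign(3.3705)*max(|3.3705| - 3.62, 0) = 0.0
prox(-7.579) = sign(-7.579)*max(|-7.579| - 3.62, 0) = -3.959
prox(x) = [0.0, -3.959]
||prox(x)||_1 = 0.0 + 3.959 = 3.959


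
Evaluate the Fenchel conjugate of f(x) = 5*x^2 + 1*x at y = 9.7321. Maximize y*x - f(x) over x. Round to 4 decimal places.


f*(y) = sup_x {y*x - a*x^2 - b*x} = sup_x {(y-b)*x - a*x^2}
FOC: (y - b) - 2a*x = 0 => x* = (y - b)/(2a)
x* = (9.7321 - 1)/(2*5) = 0.8732
f*(9.7321) = (y-b)^2/(4a) = (9.7321 - 1)^2/(4*5)
= 76.2496/20 = 3.8125


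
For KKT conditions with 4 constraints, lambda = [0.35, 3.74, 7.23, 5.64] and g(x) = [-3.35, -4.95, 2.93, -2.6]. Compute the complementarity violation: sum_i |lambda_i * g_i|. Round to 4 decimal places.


KKT complementary slackness check:
lambda_1 * g_1 = 0.35 * -3.35 = -1.1725
lambda_2 * g_2 = 3.74 * -4.95 = -18.513
lambda_3 * g_3 = 7.23 * 2.93 = 21.1839
lambda_4 * g_4 = 5.64 * -2.6 = -14.664
Total violation = 1.1725 + 18.513 + 21.1839 + 14.664 = 55.5334


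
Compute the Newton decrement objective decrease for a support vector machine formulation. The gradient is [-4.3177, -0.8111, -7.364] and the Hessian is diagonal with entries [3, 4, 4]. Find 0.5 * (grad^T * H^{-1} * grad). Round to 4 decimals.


Step 1: H is diagonal, so H^(-1) * g = [-1.4392, -0.2028, -1.841].
Step 2: g^T H^(-1) g = sum_i g_i^2 / H_ii
  = (-4.3177)^2/3 + (-0.8111)^2/4 + (-7.364)^2/4
  = 6.2142 + 0.1645 + 13.5571 = 19.9358
Step 3: Objective decrease = 0.5 * g^T H^(-1) g = 9.9679


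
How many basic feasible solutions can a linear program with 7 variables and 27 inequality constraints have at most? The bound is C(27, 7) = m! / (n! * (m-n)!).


Each vertex corresponds to some choice of n active constraints out of m, so the number of vertices is at most C(m, n) = m! / (n!(m-n)!).
m = 27, n = 7
Numerator: 27 * 26 * 25 * 24 * 23 * 22 * 21
Denominator: 7! = 5040
C(27, 7) = 888030


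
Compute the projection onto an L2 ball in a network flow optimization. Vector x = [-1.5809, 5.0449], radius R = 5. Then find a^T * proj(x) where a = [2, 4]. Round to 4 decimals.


Step 1: Compute ||x|| (intermediates to 6 decimals).
||x|| = sqrt((-1.5809)^2 + 5.0449^2) = 5.286801
Step 2: Project.
Since ||x|| > R, scale = R/||x|| = 5/5.286801 = 0.945752, proj(x) = scale * x
proj(x) = [-1.495139, 4.771224]
Step 3: Dot product.
a^T * proj(x) = 2*(-1.495139) + 4*4.771224 = 16.0946


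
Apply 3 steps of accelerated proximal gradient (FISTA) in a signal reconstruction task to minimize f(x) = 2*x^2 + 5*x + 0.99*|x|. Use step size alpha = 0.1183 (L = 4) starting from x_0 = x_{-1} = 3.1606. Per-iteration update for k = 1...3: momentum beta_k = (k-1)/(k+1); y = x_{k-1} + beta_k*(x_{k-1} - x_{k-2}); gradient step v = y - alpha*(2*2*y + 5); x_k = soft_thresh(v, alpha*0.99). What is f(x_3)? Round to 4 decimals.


FISTA on f(x) = 2*x^2 + 5*x + 0.99*|x|
L = 4, alpha = 0.1183
Iteration 1: beta = 0.0, y = 3.1606 + 0.0*(3.1606 - 3.1606) = 3.1606
  grad(y) = 17.6424, v = y - alpha*grad = 1.0735
  prox(v) = soft_thresh(1.0735, 0.1171) = 0.9564
Iteration 2: beta = 0.3333, y = 0.9564 + 0.3333*(0.9564 - 3.1606) = 0.2216
  grad(y) = 5.8866, v = y - alpha*grad = -0.4747
  prox(v) = soft_thresh(-0.4747, 0.1171) = -0.3576
Iteration 3: beta = 0.5, y = -0.3576 + 0.5*(-0.3576 - 0.9564) = -1.0146
  grad(y) = 0.9415, v = y - alpha*grad = -1.126
  prox(v) = soft_thresh(-1.126, 0.1171) = -1.0089
f(x_3) = 2*(-1.0089)^2 + 5*(-1.0089) + 0.99*|-1.0089| = -2.0099


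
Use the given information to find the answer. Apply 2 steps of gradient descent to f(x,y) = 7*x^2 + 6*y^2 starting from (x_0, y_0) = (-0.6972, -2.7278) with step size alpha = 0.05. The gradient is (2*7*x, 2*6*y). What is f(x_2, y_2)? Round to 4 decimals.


Gradient descent on f(x,y) = 7*x^2 + 6*y^2.
Starting point: (-0.6972, -2.7278), alpha = 0.05
Step 1: grad_x = 2*7*-0.6972 = -9.7608, grad_y = 2*6*-2.7278 = -32.7336
  x_1 = -0.6972 - 0.05*-9.7608 = -0.2092
  y_1 = -2.7278 - 0.05*-32.7336 = -1.0911
Step 2: grad_x = 2*7*-0.2092 = -2.9282, grad_y = 2*6*-1.0911 = -13.0934
  x_2 = -0.2092 - 0.05*-2.9282 = -0.0627
  y_2 = -1.0911 - 0.05*-13.0934 = -0.4364
f(-0.0627, -0.4364) = 7*(-0.0627)^2 + 6*(-0.4364)^2 = 1.1705


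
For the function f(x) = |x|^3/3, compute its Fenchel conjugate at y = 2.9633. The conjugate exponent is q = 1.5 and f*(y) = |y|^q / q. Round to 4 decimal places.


The conjugate exponent q satisfies 1/p + 1/q = 1.
p = 3, so q = 3/(3 - 1) = 1.5
|y|^q = 2.9633^1.5 = 5.1011
f*(2.9633) = 5.1011 / 1.5 = 3.4007


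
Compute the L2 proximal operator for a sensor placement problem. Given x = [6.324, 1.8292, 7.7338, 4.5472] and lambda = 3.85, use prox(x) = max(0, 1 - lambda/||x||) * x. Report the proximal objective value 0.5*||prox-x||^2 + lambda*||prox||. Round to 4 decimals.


Step 1: Compute ||x||.
||x|| = 11.1278
Step 2: Compute scaling factor.
scale = max(0, 1 - 3.85/11.1278) = 0.654
Step 3: prox(x) = [4.136, 1.1963, 5.0581, 2.974]
||prox(x)|| = 7.2778
Step 4: Proximal objective.
0.5*||prox-x||^2 = 7.4113
lambda*||prox|| = 28.0195
Total = 35.4307


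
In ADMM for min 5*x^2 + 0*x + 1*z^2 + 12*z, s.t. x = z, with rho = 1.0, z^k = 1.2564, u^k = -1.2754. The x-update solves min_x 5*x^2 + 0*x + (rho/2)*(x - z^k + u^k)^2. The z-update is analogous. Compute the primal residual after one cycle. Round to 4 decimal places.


ADMM iteration with rho = 1.0, z^k = 1.2564, u^k = -1.2754
Step 1: x-update.
Minimize 5*x^2 + 0*x + (1.0/2)*(x - 1.2564 - 1.2754)^2
FOC: (2*5 + 1.0)*x = 0 + 1.0*(1.2564 + 1.2754)
x^{k+1} = 0.2302
Step 2: z-update.
Minimize 1*z^2 + 12*z + (1.0/2)*(0.2302 - z - 1.2754)^2
FOC: (2*1 + 1.0)*z = -12 + 1.0*(0.2302 - 1.2754)
z^{k+1} = -4.3484
Step 3: u-update.
u^{k+1} = -1.2754 + 0.2302 + 4.3484 = 3.3032
Step 4: Primal residual = |0.2302 + 4.3484| = 4.5786


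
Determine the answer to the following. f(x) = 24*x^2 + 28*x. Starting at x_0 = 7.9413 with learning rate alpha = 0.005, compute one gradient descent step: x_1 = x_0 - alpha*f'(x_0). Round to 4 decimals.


We compute the gradient at x_0 and apply the update.
f'(x) = 48*x + 28
f'(7.9413) = 48*7.9413 + 28 = 409.1824
x_1 = 7.9413 - 0.005*409.1824 = 5.8954


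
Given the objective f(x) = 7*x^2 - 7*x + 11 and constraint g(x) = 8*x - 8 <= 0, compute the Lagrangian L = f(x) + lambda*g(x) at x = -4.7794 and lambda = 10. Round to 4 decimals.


Step 1: Evaluate f(x).
f(-4.7794) = 7*(-4.7794)^2 - 7*(-4.7794) + 11 = 204.3545
Step 2: Evaluate g(x).
g(-4.7794) = 8*-4.7794 - 8 = -46.2352
Step 3: Compute Lagrangian.
L = 204.3545 + 10*-46.2352 = -257.9975


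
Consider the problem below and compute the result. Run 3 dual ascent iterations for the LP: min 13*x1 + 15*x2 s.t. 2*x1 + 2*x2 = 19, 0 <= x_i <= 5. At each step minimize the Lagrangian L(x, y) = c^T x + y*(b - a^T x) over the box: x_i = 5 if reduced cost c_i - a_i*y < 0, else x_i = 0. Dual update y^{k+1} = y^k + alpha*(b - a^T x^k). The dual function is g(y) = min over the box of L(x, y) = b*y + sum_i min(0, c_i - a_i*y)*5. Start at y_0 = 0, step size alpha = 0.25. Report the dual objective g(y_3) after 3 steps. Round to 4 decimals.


Dual ascent for LP: min 13*x1 + 15*x2, 2*x1 + 2*x2 = 19, 0 <= x_i <= 5
Step 1: y^k = 0.0, reduced costs: (13.0, 15.0)
  x^k = (0.0, 0.0), subgradient = b - a^T x = 19.0
  y^{k+1} = 0.0 + 0.25*19.0 = 4.75
Step 2: y^k = 4.75, reduced costs: (3.5, 5.5)
  x^k = (0.0, 0.0), subgradient = b - a^T x = 19.0
  y^{k+1} = 4.75 + 0.25*19.0 = 9.5
Step 3: y^k = 9.5, reduced costs: (-6.0, -4.0)
  x^k = (5.0, 5.0), subgradient = b - a^T x = -1.0
  y^{k+1} = 9.5 + 0.25*-1.0 = 9.25
Dual objective at y_3 = 9.25: reduced costs (-5.5, -3.5), box minimizer x = (5.0, 5.0)
g(y_3) = b*y + (c1 - a1*y)*x1 + (c2 - a2*y)*x2 = 19*9.25 + (-5.5)*5.0 + (-3.5)*5.0 = 175.75 - 27.5 - 17.5 = 130.75


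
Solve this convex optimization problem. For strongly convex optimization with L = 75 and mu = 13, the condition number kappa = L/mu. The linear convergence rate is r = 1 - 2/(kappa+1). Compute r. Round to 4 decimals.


Step 1: Compute the condition number.
kappa = L/mu = 75/13 = 5.7692
Step 2: Compute the convergence rate.
r = 1 - 2/(kappa + 1) = 1 - 2*mu/(L + mu) = (L - mu)/(L + mu) = 62/88 = 0.7045


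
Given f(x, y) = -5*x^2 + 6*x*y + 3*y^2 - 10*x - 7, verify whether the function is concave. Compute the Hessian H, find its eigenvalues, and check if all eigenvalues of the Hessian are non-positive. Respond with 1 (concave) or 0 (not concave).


The Hessian of f(x,y) = -5*x^2 + 6*x*y + 3*y^2 - 10*x - 7 is:
H = [[-10, 6], [6, 6]]
Trace = -10 + 6 = -4
Determinant = -10*6 - (6)^2 = -96
Discriminant = (-4)^2 - 4*-96 = 400.0
Eigenvalues: lambda_1 = -12.0, lambda_2 = 8.0
The function is not concave.

0


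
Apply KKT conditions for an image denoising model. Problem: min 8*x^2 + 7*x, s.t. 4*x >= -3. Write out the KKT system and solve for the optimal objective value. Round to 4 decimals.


Step 1: Try lambda = 0 (constraint inactive).
Stationarity: 2*8*x + 7 = 0
x* = -7/(2*8) = -0.4375
Check constraint: 4*-0.4375 = -1.75 >= -3 -- satisfied.
Step 2: Compute optimal value.
f(x*) = 8*(-0.4375)^2 + 7*(-0.4375) = -1.5313


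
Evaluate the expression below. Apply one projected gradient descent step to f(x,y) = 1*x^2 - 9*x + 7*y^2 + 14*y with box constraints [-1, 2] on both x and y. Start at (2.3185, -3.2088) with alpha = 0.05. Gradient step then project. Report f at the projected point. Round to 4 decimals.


Step 1: Compute gradient at (2.3185, -3.2088).
grad_x = 2*1*2.3185 - 9 = -4.363
grad_y = 2*7*-3.2088 + 14 = -30.9232
Step 2: Gradient step.
x_raw = 2.3185 - 0.05*-4.363 = 2.5367
y_raw = -3.2088 - 0.05*-30.9232 = -1.6626
Step 3: Project onto [-1, 2].
x_proj = clip(2.5367) = 2.0
y_proj = clip(-1.6626) = -1.0
Step 4: Evaluate f.
f(2.0, -1.0) = -21.0


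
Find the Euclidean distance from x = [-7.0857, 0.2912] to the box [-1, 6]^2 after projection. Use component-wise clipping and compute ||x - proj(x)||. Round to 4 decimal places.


Project each component onto [-1, 6].
clip(-7.0857) = -1.0, clip(0.2912) = 0.2912
Projection = [-1.0, 0.2912]
Squared diffs: [37.0357, 0.0]
Distance = sqrt(37.0357) = 6.0857


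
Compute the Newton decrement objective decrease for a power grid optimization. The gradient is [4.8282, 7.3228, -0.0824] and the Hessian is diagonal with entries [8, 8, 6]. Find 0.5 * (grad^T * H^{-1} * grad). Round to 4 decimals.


Step 1: H is diagonal, so H^(-1) * g = [0.6035, 0.9154, -0.0137].
Step 2: g^T H^(-1) g = sum_i g_i^2 / H_ii
  = (4.8282)^2/8 + (7.3228)^2/8 + (-0.0824)^2/6
  = 2.9139 + 6.7029 + 0.0011 = 9.618
Step 3: Objective decrease = 0.5 * g^T H^(-1) g = 4.809


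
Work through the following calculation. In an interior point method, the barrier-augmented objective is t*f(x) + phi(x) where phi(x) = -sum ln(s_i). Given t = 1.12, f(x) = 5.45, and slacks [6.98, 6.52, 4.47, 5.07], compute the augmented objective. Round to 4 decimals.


Step 1: Compute log-barrier.
ln values: [1.943, 1.8749, 1.4974, 1.6233]
phi = -(1.943 + 1.8749 + 1.4974 + 1.6233) = -6.9387
Step 2: Compute augmented objective.
t*f(x) = 1.12*5.45 = 6.104
Total = 6.104 - 6.9387 = -0.8347


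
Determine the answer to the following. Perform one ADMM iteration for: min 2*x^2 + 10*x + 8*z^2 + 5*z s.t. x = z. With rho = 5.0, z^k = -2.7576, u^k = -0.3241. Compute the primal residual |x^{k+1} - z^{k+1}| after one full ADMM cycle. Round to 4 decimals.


ADMM iteration with rho = 5.0, z^k = -2.7576, u^k = -0.3241
Step 1: x-update.
Minimize 2*x^2 + 10*x + (5.0/2)*(x + 2.7576 - 0.3241)^2
FOC: (2*2 + 5.0)*x = -10 + 5.0*(-2.7576 + 0.3241)
x^{k+1} = -2.4631
Step 2: z-update.
Minimize 8*z^2 + 5*z + (5.0/2)*(-2.4631 - z - 0.3241)^2
FOC: (2*8 + 5.0)*z = -5 + 5.0*(-2.4631 - 0.3241)
z^{k+1} = -0.9017
Step 3: u-update.
u^{k+1} = -0.3241 - 2.4631 + 0.9017 = -1.8855
Step 4: Primal residual = |-2.4631 + 0.9017| = 1.5614
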